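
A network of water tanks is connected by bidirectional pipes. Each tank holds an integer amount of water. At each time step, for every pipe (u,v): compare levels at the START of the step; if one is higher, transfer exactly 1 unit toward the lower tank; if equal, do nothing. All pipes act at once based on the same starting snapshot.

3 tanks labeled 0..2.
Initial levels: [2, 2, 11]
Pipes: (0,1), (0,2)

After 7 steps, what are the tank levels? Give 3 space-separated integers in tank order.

Answer: 5 5 5

Derivation:
Step 1: flows [0=1,2->0] -> levels [3 2 10]
Step 2: flows [0->1,2->0] -> levels [3 3 9]
Step 3: flows [0=1,2->0] -> levels [4 3 8]
Step 4: flows [0->1,2->0] -> levels [4 4 7]
Step 5: flows [0=1,2->0] -> levels [5 4 6]
Step 6: flows [0->1,2->0] -> levels [5 5 5]
Step 7: flows [0=1,0=2] -> levels [5 5 5]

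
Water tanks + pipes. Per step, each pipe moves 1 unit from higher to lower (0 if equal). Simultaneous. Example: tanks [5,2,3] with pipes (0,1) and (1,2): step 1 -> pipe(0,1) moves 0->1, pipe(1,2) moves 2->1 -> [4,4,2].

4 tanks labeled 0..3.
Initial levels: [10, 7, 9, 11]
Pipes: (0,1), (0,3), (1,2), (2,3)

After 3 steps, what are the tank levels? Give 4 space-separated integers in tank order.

Answer: 10 8 11 8

Derivation:
Step 1: flows [0->1,3->0,2->1,3->2] -> levels [10 9 9 9]
Step 2: flows [0->1,0->3,1=2,2=3] -> levels [8 10 9 10]
Step 3: flows [1->0,3->0,1->2,3->2] -> levels [10 8 11 8]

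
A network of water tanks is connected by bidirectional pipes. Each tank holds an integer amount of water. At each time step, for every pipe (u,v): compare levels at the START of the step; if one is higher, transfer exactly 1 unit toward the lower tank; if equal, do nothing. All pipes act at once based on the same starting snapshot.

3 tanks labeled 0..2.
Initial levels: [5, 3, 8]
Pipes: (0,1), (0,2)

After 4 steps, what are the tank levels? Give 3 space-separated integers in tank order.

Answer: 4 6 6

Derivation:
Step 1: flows [0->1,2->0] -> levels [5 4 7]
Step 2: flows [0->1,2->0] -> levels [5 5 6]
Step 3: flows [0=1,2->0] -> levels [6 5 5]
Step 4: flows [0->1,0->2] -> levels [4 6 6]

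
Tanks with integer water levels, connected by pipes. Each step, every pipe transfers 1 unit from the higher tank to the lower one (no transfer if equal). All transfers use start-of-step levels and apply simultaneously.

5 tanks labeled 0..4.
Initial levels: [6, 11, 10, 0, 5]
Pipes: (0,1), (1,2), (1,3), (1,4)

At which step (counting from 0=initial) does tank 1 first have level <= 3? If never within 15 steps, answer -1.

Step 1: flows [1->0,1->2,1->3,1->4] -> levels [7 7 11 1 6]
Step 2: flows [0=1,2->1,1->3,1->4] -> levels [7 6 10 2 7]
Step 3: flows [0->1,2->1,1->3,4->1] -> levels [6 8 9 3 6]
Step 4: flows [1->0,2->1,1->3,1->4] -> levels [7 6 8 4 7]
Step 5: flows [0->1,2->1,1->3,4->1] -> levels [6 8 7 5 6]
Step 6: flows [1->0,1->2,1->3,1->4] -> levels [7 4 8 6 7]
Step 7: flows [0->1,2->1,3->1,4->1] -> levels [6 8 7 5 6]
  -> period-2 cycle (repeats step 5); tank 1 never drops to <=3
Tank 1 never reaches <=3 within 15 steps

Answer: -1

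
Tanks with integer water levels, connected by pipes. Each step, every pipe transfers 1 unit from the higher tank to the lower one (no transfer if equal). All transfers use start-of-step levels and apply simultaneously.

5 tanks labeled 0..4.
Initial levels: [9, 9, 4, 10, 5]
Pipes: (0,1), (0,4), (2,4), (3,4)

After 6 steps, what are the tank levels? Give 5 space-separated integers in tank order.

Step 1: flows [0=1,0->4,4->2,3->4] -> levels [8 9 5 9 6]
Step 2: flows [1->0,0->4,4->2,3->4] -> levels [8 8 6 8 7]
Step 3: flows [0=1,0->4,4->2,3->4] -> levels [7 8 7 7 8]
Step 4: flows [1->0,4->0,4->2,4->3] -> levels [9 7 8 8 5]
Step 5: flows [0->1,0->4,2->4,3->4] -> levels [7 8 7 7 8]
  -> period-2 cycle: step 5 state = step 3 state
  -> state at step 6: (6-3) mod 2 = 1, same as step 4 -> [9 7 8 8 5]

Answer: 9 7 8 8 5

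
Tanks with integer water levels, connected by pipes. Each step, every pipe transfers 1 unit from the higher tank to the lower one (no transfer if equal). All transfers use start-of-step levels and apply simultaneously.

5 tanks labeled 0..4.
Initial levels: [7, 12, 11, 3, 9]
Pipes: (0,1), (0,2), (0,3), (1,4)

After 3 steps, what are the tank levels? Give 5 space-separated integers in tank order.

Answer: 8 10 9 6 9

Derivation:
Step 1: flows [1->0,2->0,0->3,1->4] -> levels [8 10 10 4 10]
Step 2: flows [1->0,2->0,0->3,1=4] -> levels [9 9 9 5 10]
Step 3: flows [0=1,0=2,0->3,4->1] -> levels [8 10 9 6 9]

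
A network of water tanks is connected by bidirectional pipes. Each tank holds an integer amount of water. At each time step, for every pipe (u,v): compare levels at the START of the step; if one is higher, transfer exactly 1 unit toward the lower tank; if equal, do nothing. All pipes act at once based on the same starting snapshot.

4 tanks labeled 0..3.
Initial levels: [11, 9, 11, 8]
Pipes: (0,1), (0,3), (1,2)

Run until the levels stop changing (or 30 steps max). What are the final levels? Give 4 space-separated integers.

Answer: 10 9 11 9

Derivation:
Step 1: flows [0->1,0->3,2->1] -> levels [9 11 10 9]
Step 2: flows [1->0,0=3,1->2] -> levels [10 9 11 9]
Step 3: flows [0->1,0->3,2->1] -> levels [8 11 10 10]
Step 4: flows [1->0,3->0,1->2] -> levels [10 9 11 9]
  -> period-2 cycle: step 4 state = step 2 state; never stabilizes
  -> state at step 30: (30-2) mod 2 = 0, same as step 2 -> [10 9 11 9]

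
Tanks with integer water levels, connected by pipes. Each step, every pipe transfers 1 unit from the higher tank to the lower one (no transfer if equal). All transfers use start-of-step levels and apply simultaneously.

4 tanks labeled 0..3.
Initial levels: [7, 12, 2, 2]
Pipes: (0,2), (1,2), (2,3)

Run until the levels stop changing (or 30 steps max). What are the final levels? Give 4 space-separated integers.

Step 1: flows [0->2,1->2,2=3] -> levels [6 11 4 2]
Step 2: flows [0->2,1->2,2->3] -> levels [5 10 5 3]
Step 3: flows [0=2,1->2,2->3] -> levels [5 9 5 4]
Step 4: flows [0=2,1->2,2->3] -> levels [5 8 5 5]
Step 5: flows [0=2,1->2,2=3] -> levels [5 7 6 5]
Step 6: flows [2->0,1->2,2->3] -> levels [6 6 5 6]
Step 7: flows [0->2,1->2,3->2] -> levels [5 5 8 5]
Step 8: flows [2->0,2->1,2->3] -> levels [6 6 5 6]
  -> period-2 cycle: step 8 state = step 6 state; never stabilizes
  -> state at step 30: (30-6) mod 2 = 0, same as step 6 -> [6 6 5 6]

Answer: 6 6 5 6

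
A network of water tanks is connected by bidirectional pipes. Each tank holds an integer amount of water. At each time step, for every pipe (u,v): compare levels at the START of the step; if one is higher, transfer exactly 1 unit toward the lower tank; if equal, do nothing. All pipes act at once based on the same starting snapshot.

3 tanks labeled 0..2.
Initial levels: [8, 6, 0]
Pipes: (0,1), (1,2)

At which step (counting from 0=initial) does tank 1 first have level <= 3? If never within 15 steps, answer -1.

Answer: -1

Derivation:
Step 1: flows [0->1,1->2] -> levels [7 6 1]
Step 2: flows [0->1,1->2] -> levels [6 6 2]
Step 3: flows [0=1,1->2] -> levels [6 5 3]
Step 4: flows [0->1,1->2] -> levels [5 5 4]
Step 5: flows [0=1,1->2] -> levels [5 4 5]
Step 6: flows [0->1,2->1] -> levels [4 6 4]
Step 7: flows [1->0,1->2] -> levels [5 4 5]
  -> period-2 cycle (repeats step 5); tank 1 never drops to <=3
Tank 1 never reaches <=3 within 15 steps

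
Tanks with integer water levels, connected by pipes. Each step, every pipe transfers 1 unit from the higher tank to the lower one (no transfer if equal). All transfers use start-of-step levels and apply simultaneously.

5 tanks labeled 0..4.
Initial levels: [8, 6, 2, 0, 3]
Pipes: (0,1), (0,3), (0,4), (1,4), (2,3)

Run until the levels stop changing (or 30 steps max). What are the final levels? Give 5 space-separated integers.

Answer: 5 3 4 3 4

Derivation:
Step 1: flows [0->1,0->3,0->4,1->4,2->3] -> levels [5 6 1 2 5]
Step 2: flows [1->0,0->3,0=4,1->4,3->2] -> levels [5 4 2 2 6]
Step 3: flows [0->1,0->3,4->0,4->1,2=3] -> levels [4 6 2 3 4]
Step 4: flows [1->0,0->3,0=4,1->4,3->2] -> levels [4 4 3 3 5]
Step 5: flows [0=1,0->3,4->0,4->1,2=3] -> levels [4 5 3 4 3]
Step 6: flows [1->0,0=3,0->4,1->4,3->2] -> levels [4 3 4 3 5]
Step 7: flows [0->1,0->3,4->0,4->1,2->3] -> levels [3 5 3 5 3]
Step 8: flows [1->0,3->0,0=4,1->4,3->2] -> levels [5 3 4 3 4]
Step 9: flows [0->1,0->3,0->4,4->1,2->3] -> levels [2 5 3 5 4]
Step 10: flows [1->0,3->0,4->0,1->4,3->2] -> levels [5 3 4 3 4]
  -> period-2 cycle: step 10 state = step 8 state; never stabilizes
  -> state at step 30: (30-8) mod 2 = 0, same as step 8 -> [5 3 4 3 4]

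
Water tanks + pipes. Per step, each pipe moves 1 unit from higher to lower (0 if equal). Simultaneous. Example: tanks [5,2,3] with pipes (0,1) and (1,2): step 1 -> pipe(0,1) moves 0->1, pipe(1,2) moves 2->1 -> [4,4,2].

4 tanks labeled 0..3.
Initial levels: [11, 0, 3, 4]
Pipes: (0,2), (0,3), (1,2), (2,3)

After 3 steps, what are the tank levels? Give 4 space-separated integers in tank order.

Step 1: flows [0->2,0->3,2->1,3->2] -> levels [9 1 4 4]
Step 2: flows [0->2,0->3,2->1,2=3] -> levels [7 2 4 5]
Step 3: flows [0->2,0->3,2->1,3->2] -> levels [5 3 5 5]

Answer: 5 3 5 5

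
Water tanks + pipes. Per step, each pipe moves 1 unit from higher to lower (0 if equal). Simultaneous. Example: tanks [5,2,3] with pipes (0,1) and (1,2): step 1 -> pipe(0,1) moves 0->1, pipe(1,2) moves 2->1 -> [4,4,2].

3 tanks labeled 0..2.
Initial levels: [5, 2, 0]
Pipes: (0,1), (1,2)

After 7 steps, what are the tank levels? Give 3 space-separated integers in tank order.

Answer: 2 3 2

Derivation:
Step 1: flows [0->1,1->2] -> levels [4 2 1]
Step 2: flows [0->1,1->2] -> levels [3 2 2]
Step 3: flows [0->1,1=2] -> levels [2 3 2]
Step 4: flows [1->0,1->2] -> levels [3 1 3]
Step 5: flows [0->1,2->1] -> levels [2 3 2]
  -> period-2 cycle: step 5 state = step 3 state
  -> state at step 7: (7-3) mod 2 = 0, same as step 3 -> [2 3 2]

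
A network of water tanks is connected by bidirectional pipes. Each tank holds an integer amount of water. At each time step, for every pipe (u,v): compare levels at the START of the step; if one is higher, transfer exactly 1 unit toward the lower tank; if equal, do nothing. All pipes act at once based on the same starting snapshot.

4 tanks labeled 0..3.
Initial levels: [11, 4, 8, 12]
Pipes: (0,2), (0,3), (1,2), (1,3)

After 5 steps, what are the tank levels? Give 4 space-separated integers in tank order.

Step 1: flows [0->2,3->0,2->1,3->1] -> levels [11 6 8 10]
Step 2: flows [0->2,0->3,2->1,3->1] -> levels [9 8 8 10]
Step 3: flows [0->2,3->0,1=2,3->1] -> levels [9 9 9 8]
Step 4: flows [0=2,0->3,1=2,1->3] -> levels [8 8 9 10]
Step 5: flows [2->0,3->0,2->1,3->1] -> levels [10 10 7 8]

Answer: 10 10 7 8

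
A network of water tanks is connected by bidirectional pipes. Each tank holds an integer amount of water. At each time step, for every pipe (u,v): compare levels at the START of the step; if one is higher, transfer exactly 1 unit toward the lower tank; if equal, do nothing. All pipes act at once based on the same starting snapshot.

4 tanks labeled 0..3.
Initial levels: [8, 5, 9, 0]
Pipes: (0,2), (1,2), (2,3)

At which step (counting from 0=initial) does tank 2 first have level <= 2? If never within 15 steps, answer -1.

Step 1: flows [2->0,2->1,2->3] -> levels [9 6 6 1]
Step 2: flows [0->2,1=2,2->3] -> levels [8 6 6 2]
Step 3: flows [0->2,1=2,2->3] -> levels [7 6 6 3]
Step 4: flows [0->2,1=2,2->3] -> levels [6 6 6 4]
Step 5: flows [0=2,1=2,2->3] -> levels [6 6 5 5]
Step 6: flows [0->2,1->2,2=3] -> levels [5 5 7 5]
Step 7: flows [2->0,2->1,2->3] -> levels [6 6 4 6]
Step 8: flows [0->2,1->2,3->2] -> levels [5 5 7 5]
  -> period-2 cycle (repeats step 6); tank 2 never drops to <=2
Tank 2 never reaches <=2 within 15 steps

Answer: -1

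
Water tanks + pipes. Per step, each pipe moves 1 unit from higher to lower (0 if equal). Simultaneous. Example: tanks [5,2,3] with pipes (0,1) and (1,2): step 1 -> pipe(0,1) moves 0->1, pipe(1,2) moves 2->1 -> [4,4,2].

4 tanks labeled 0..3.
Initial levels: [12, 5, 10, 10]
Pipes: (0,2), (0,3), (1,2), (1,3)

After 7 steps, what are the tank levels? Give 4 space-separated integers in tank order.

Step 1: flows [0->2,0->3,2->1,3->1] -> levels [10 7 10 10]
Step 2: flows [0=2,0=3,2->1,3->1] -> levels [10 9 9 9]
Step 3: flows [0->2,0->3,1=2,1=3] -> levels [8 9 10 10]
Step 4: flows [2->0,3->0,2->1,3->1] -> levels [10 11 8 8]
Step 5: flows [0->2,0->3,1->2,1->3] -> levels [8 9 10 10]
  -> period-2 cycle: step 5 state = step 3 state
  -> state at step 7: (7-3) mod 2 = 0, same as step 3 -> [8 9 10 10]

Answer: 8 9 10 10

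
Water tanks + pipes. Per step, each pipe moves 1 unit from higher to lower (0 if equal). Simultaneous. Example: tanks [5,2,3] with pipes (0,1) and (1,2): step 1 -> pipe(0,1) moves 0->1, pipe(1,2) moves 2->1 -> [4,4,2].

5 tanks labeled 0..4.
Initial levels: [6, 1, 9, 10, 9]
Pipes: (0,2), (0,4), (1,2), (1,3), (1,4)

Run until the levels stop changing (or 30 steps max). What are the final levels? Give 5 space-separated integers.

Answer: 6 5 8 8 8

Derivation:
Step 1: flows [2->0,4->0,2->1,3->1,4->1] -> levels [8 4 7 9 7]
Step 2: flows [0->2,0->4,2->1,3->1,4->1] -> levels [6 7 7 8 7]
Step 3: flows [2->0,4->0,1=2,3->1,1=4] -> levels [8 8 6 7 6]
Step 4: flows [0->2,0->4,1->2,1->3,1->4] -> levels [6 5 8 8 8]
Step 5: flows [2->0,4->0,2->1,3->1,4->1] -> levels [8 8 6 7 6]
  -> period-2 cycle: step 5 state = step 3 state; never stabilizes
  -> state at step 30: (30-3) mod 2 = 1, same as step 4 -> [6 5 8 8 8]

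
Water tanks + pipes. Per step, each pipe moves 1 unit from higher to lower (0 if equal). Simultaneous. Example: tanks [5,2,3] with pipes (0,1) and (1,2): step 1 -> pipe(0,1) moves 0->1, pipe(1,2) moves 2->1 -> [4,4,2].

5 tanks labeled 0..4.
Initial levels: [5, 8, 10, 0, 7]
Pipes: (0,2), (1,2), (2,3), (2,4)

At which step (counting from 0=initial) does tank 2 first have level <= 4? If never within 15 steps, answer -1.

Step 1: flows [2->0,2->1,2->3,2->4] -> levels [6 9 6 1 8]
Step 2: flows [0=2,1->2,2->3,4->2] -> levels [6 8 7 2 7]
Step 3: flows [2->0,1->2,2->3,2=4] -> levels [7 7 6 3 7]
Step 4: flows [0->2,1->2,2->3,4->2] -> levels [6 6 8 4 6]
Step 5: flows [2->0,2->1,2->3,2->4] -> levels [7 7 4 5 7]
Tank 2 first reaches <=4 at step 5

Answer: 5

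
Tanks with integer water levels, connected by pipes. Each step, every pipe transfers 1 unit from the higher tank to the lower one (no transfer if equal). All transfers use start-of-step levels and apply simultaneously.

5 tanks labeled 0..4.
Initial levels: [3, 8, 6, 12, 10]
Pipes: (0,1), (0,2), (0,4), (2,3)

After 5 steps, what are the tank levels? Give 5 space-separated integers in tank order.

Answer: 6 7 10 8 8

Derivation:
Step 1: flows [1->0,2->0,4->0,3->2] -> levels [6 7 6 11 9]
Step 2: flows [1->0,0=2,4->0,3->2] -> levels [8 6 7 10 8]
Step 3: flows [0->1,0->2,0=4,3->2] -> levels [6 7 9 9 8]
Step 4: flows [1->0,2->0,4->0,2=3] -> levels [9 6 8 9 7]
Step 5: flows [0->1,0->2,0->4,3->2] -> levels [6 7 10 8 8]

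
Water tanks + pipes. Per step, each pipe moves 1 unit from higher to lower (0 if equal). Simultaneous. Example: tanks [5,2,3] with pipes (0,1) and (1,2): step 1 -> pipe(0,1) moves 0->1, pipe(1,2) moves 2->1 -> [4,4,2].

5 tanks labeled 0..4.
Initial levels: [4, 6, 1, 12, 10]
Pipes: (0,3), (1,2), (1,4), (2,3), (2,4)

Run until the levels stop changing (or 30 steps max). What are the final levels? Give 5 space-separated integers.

Step 1: flows [3->0,1->2,4->1,3->2,4->2] -> levels [5 6 4 10 8]
Step 2: flows [3->0,1->2,4->1,3->2,4->2] -> levels [6 6 7 8 6]
Step 3: flows [3->0,2->1,1=4,3->2,2->4] -> levels [7 7 6 6 7]
Step 4: flows [0->3,1->2,1=4,2=3,4->2] -> levels [6 6 8 7 6]
Step 5: flows [3->0,2->1,1=4,2->3,2->4] -> levels [7 7 5 7 7]
Step 6: flows [0=3,1->2,1=4,3->2,4->2] -> levels [7 6 8 6 6]
Step 7: flows [0->3,2->1,1=4,2->3,2->4] -> levels [6 7 5 8 7]
Step 8: flows [3->0,1->2,1=4,3->2,4->2] -> levels [7 6 8 6 6]
  -> period-2 cycle: step 8 state = step 6 state; never stabilizes
  -> state at step 30: (30-6) mod 2 = 0, same as step 6 -> [7 6 8 6 6]

Answer: 7 6 8 6 6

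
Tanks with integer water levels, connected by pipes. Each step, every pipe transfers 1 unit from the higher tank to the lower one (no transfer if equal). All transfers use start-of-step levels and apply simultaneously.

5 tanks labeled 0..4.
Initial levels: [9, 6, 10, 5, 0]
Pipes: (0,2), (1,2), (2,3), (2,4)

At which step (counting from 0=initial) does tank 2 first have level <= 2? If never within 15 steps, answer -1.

Answer: -1

Derivation:
Step 1: flows [2->0,2->1,2->3,2->4] -> levels [10 7 6 6 1]
Step 2: flows [0->2,1->2,2=3,2->4] -> levels [9 6 7 6 2]
Step 3: flows [0->2,2->1,2->3,2->4] -> levels [8 7 5 7 3]
Step 4: flows [0->2,1->2,3->2,2->4] -> levels [7 6 7 6 4]
Step 5: flows [0=2,2->1,2->3,2->4] -> levels [7 7 4 7 5]
Step 6: flows [0->2,1->2,3->2,4->2] -> levels [6 6 8 6 4]
Step 7: flows [2->0,2->1,2->3,2->4] -> levels [7 7 4 7 5]
  -> period-2 cycle (repeats step 5); tank 2 never drops to <=2
Tank 2 never reaches <=2 within 15 steps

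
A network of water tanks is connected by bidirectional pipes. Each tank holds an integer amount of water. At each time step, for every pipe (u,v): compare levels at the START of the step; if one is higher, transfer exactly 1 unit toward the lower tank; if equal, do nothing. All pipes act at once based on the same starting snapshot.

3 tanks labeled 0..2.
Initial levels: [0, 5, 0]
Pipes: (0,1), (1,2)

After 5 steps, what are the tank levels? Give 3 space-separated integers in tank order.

Answer: 1 3 1

Derivation:
Step 1: flows [1->0,1->2] -> levels [1 3 1]
Step 2: flows [1->0,1->2] -> levels [2 1 2]
Step 3: flows [0->1,2->1] -> levels [1 3 1]
  -> period-2 cycle: step 3 state = step 1 state
  -> state at step 5: (5-1) mod 2 = 0, same as step 1 -> [1 3 1]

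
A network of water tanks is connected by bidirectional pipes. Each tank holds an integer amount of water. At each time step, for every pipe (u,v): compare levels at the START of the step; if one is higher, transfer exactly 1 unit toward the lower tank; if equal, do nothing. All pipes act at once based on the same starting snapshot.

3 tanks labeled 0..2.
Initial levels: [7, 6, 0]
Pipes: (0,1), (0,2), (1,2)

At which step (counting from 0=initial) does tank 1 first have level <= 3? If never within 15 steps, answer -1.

Answer: -1

Derivation:
Step 1: flows [0->1,0->2,1->2] -> levels [5 6 2]
Step 2: flows [1->0,0->2,1->2] -> levels [5 4 4]
Step 3: flows [0->1,0->2,1=2] -> levels [3 5 5]
Step 4: flows [1->0,2->0,1=2] -> levels [5 4 4]
  -> period-2 cycle (repeats step 2); tank 1 never drops to <=3
Tank 1 never reaches <=3 within 15 steps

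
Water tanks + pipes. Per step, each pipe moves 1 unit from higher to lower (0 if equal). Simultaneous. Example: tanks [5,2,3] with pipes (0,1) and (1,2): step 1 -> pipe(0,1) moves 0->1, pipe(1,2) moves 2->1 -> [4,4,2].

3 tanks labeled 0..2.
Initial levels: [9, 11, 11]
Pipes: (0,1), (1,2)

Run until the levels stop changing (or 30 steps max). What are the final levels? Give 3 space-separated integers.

Step 1: flows [1->0,1=2] -> levels [10 10 11]
Step 2: flows [0=1,2->1] -> levels [10 11 10]
Step 3: flows [1->0,1->2] -> levels [11 9 11]
Step 4: flows [0->1,2->1] -> levels [10 11 10]
  -> period-2 cycle: step 4 state = step 2 state; never stabilizes
  -> state at step 30: (30-2) mod 2 = 0, same as step 2 -> [10 11 10]

Answer: 10 11 10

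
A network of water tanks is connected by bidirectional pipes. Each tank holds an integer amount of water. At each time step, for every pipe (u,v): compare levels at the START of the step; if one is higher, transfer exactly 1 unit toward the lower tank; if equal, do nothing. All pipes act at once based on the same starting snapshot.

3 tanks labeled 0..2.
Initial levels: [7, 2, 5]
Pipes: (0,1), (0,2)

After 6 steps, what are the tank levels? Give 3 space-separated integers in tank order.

Step 1: flows [0->1,0->2] -> levels [5 3 6]
Step 2: flows [0->1,2->0] -> levels [5 4 5]
Step 3: flows [0->1,0=2] -> levels [4 5 5]
Step 4: flows [1->0,2->0] -> levels [6 4 4]
Step 5: flows [0->1,0->2] -> levels [4 5 5]
  -> period-2 cycle: step 5 state = step 3 state
  -> state at step 6: (6-3) mod 2 = 1, same as step 4 -> [6 4 4]

Answer: 6 4 4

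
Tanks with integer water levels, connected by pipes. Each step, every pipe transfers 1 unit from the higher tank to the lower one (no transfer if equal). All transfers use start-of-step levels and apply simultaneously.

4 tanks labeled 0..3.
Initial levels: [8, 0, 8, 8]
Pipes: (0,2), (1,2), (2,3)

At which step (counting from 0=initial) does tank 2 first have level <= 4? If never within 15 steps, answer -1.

Answer: 6

Derivation:
Step 1: flows [0=2,2->1,2=3] -> levels [8 1 7 8]
Step 2: flows [0->2,2->1,3->2] -> levels [7 2 8 7]
Step 3: flows [2->0,2->1,2->3] -> levels [8 3 5 8]
Step 4: flows [0->2,2->1,3->2] -> levels [7 4 6 7]
Step 5: flows [0->2,2->1,3->2] -> levels [6 5 7 6]
Step 6: flows [2->0,2->1,2->3] -> levels [7 6 4 7]
Tank 2 first reaches <=4 at step 6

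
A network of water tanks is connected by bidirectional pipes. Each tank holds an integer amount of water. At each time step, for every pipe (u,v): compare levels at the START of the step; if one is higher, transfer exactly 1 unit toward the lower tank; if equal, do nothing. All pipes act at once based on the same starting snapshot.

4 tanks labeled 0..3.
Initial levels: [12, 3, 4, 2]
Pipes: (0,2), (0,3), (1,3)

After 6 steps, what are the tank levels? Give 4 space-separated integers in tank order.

Step 1: flows [0->2,0->3,1->3] -> levels [10 2 5 4]
Step 2: flows [0->2,0->3,3->1] -> levels [8 3 6 4]
Step 3: flows [0->2,0->3,3->1] -> levels [6 4 7 4]
Step 4: flows [2->0,0->3,1=3] -> levels [6 4 6 5]
Step 5: flows [0=2,0->3,3->1] -> levels [5 5 6 5]
Step 6: flows [2->0,0=3,1=3] -> levels [6 5 5 5]

Answer: 6 5 5 5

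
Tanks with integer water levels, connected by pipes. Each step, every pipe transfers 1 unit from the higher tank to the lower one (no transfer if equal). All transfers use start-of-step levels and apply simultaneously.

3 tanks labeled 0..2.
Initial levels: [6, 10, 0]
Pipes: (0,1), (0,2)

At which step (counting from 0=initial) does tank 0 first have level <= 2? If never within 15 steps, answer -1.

Answer: -1

Derivation:
Step 1: flows [1->0,0->2] -> levels [6 9 1]
Step 2: flows [1->0,0->2] -> levels [6 8 2]
Step 3: flows [1->0,0->2] -> levels [6 7 3]
Step 4: flows [1->0,0->2] -> levels [6 6 4]
Step 5: flows [0=1,0->2] -> levels [5 6 5]
Step 6: flows [1->0,0=2] -> levels [6 5 5]
Step 7: flows [0->1,0->2] -> levels [4 6 6]
Step 8: flows [1->0,2->0] -> levels [6 5 5]
  -> period-2 cycle (repeats step 6); tank 0 never drops to <=2
Tank 0 never reaches <=2 within 15 steps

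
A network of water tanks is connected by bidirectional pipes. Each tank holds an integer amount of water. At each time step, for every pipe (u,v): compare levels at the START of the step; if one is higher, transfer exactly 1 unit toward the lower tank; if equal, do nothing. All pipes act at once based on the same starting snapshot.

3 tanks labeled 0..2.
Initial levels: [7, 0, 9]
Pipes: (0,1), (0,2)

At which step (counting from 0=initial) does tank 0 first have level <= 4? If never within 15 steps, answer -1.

Step 1: flows [0->1,2->0] -> levels [7 1 8]
Step 2: flows [0->1,2->0] -> levels [7 2 7]
Step 3: flows [0->1,0=2] -> levels [6 3 7]
Step 4: flows [0->1,2->0] -> levels [6 4 6]
Step 5: flows [0->1,0=2] -> levels [5 5 6]
Step 6: flows [0=1,2->0] -> levels [6 5 5]
Step 7: flows [0->1,0->2] -> levels [4 6 6]
Tank 0 first reaches <=4 at step 7

Answer: 7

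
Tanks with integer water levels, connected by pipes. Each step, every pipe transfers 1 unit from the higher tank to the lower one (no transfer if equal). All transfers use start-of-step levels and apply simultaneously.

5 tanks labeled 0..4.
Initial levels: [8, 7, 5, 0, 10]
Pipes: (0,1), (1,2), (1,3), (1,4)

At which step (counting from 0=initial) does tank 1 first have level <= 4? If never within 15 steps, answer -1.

Answer: 4

Derivation:
Step 1: flows [0->1,1->2,1->3,4->1] -> levels [7 7 6 1 9]
Step 2: flows [0=1,1->2,1->3,4->1] -> levels [7 6 7 2 8]
Step 3: flows [0->1,2->1,1->3,4->1] -> levels [6 8 6 3 7]
Step 4: flows [1->0,1->2,1->3,1->4] -> levels [7 4 7 4 8]
Tank 1 first reaches <=4 at step 4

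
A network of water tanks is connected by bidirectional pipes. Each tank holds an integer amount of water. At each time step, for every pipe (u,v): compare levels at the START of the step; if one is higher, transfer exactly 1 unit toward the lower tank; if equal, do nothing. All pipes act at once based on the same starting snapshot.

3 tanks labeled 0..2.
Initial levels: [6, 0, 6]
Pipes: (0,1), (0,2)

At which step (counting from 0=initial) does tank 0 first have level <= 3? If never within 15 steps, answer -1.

Answer: -1

Derivation:
Step 1: flows [0->1,0=2] -> levels [5 1 6]
Step 2: flows [0->1,2->0] -> levels [5 2 5]
Step 3: flows [0->1,0=2] -> levels [4 3 5]
Step 4: flows [0->1,2->0] -> levels [4 4 4]
Step 5: flows [0=1,0=2] -> levels [4 4 4]
  -> stable; tank 0 stays at 4 > 3
Tank 0 never reaches <=3 within 15 steps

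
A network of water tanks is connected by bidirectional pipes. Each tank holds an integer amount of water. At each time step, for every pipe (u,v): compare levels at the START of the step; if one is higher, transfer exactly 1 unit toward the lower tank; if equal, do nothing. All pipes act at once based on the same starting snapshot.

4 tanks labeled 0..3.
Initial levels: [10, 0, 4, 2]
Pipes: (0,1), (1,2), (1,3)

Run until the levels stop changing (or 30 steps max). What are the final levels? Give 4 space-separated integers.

Answer: 4 6 3 3

Derivation:
Step 1: flows [0->1,2->1,3->1] -> levels [9 3 3 1]
Step 2: flows [0->1,1=2,1->3] -> levels [8 3 3 2]
Step 3: flows [0->1,1=2,1->3] -> levels [7 3 3 3]
Step 4: flows [0->1,1=2,1=3] -> levels [6 4 3 3]
Step 5: flows [0->1,1->2,1->3] -> levels [5 3 4 4]
Step 6: flows [0->1,2->1,3->1] -> levels [4 6 3 3]
Step 7: flows [1->0,1->2,1->3] -> levels [5 3 4 4]
  -> period-2 cycle: step 7 state = step 5 state; never stabilizes
  -> state at step 30: (30-5) mod 2 = 1, same as step 6 -> [4 6 3 3]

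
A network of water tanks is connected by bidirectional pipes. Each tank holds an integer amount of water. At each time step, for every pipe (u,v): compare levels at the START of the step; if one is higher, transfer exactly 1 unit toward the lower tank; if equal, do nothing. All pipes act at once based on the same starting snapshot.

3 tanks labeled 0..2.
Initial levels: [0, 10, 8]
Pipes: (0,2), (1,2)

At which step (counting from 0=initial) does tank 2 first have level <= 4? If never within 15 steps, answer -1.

Step 1: flows [2->0,1->2] -> levels [1 9 8]
Step 2: flows [2->0,1->2] -> levels [2 8 8]
Step 3: flows [2->0,1=2] -> levels [3 8 7]
Step 4: flows [2->0,1->2] -> levels [4 7 7]
Step 5: flows [2->0,1=2] -> levels [5 7 6]
Step 6: flows [2->0,1->2] -> levels [6 6 6]
Step 7: flows [0=2,1=2] -> levels [6 6 6]
  -> stable; tank 2 stays at 6 > 4
Tank 2 never reaches <=4 within 15 steps

Answer: -1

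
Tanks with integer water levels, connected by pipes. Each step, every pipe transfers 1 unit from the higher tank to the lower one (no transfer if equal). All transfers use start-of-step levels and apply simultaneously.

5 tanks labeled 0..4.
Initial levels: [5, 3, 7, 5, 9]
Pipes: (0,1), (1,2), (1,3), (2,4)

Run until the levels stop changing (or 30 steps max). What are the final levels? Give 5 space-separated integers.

Step 1: flows [0->1,2->1,3->1,4->2] -> levels [4 6 7 4 8]
Step 2: flows [1->0,2->1,1->3,4->2] -> levels [5 5 7 5 7]
Step 3: flows [0=1,2->1,1=3,2=4] -> levels [5 6 6 5 7]
Step 4: flows [1->0,1=2,1->3,4->2] -> levels [6 4 7 6 6]
Step 5: flows [0->1,2->1,3->1,2->4] -> levels [5 7 5 5 7]
Step 6: flows [1->0,1->2,1->3,4->2] -> levels [6 4 7 6 6]
  -> period-2 cycle: step 6 state = step 4 state; never stabilizes
  -> state at step 30: (30-4) mod 2 = 0, same as step 4 -> [6 4 7 6 6]

Answer: 6 4 7 6 6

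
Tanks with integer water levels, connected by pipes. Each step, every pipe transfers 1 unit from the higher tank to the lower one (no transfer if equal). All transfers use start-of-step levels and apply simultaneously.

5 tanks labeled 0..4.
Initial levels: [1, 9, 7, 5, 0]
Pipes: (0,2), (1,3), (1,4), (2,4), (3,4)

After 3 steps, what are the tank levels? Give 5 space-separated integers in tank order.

Step 1: flows [2->0,1->3,1->4,2->4,3->4] -> levels [2 7 5 5 3]
Step 2: flows [2->0,1->3,1->4,2->4,3->4] -> levels [3 5 3 5 6]
Step 3: flows [0=2,1=3,4->1,4->2,4->3] -> levels [3 6 4 6 3]

Answer: 3 6 4 6 3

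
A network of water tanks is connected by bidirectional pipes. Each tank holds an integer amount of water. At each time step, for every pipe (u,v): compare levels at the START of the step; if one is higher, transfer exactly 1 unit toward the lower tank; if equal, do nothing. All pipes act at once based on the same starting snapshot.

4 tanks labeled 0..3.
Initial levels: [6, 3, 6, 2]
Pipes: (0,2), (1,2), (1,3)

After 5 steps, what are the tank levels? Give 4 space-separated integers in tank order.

Answer: 5 5 3 4

Derivation:
Step 1: flows [0=2,2->1,1->3] -> levels [6 3 5 3]
Step 2: flows [0->2,2->1,1=3] -> levels [5 4 5 3]
Step 3: flows [0=2,2->1,1->3] -> levels [5 4 4 4]
Step 4: flows [0->2,1=2,1=3] -> levels [4 4 5 4]
Step 5: flows [2->0,2->1,1=3] -> levels [5 5 3 4]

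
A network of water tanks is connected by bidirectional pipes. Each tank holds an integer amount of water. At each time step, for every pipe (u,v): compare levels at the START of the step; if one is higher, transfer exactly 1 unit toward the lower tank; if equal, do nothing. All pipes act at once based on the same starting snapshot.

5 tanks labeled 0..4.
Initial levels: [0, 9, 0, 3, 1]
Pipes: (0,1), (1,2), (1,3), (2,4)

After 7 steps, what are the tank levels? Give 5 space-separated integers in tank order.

Answer: 3 1 3 4 2

Derivation:
Step 1: flows [1->0,1->2,1->3,4->2] -> levels [1 6 2 4 0]
Step 2: flows [1->0,1->2,1->3,2->4] -> levels [2 3 2 5 1]
Step 3: flows [1->0,1->2,3->1,2->4] -> levels [3 2 2 4 2]
Step 4: flows [0->1,1=2,3->1,2=4] -> levels [2 4 2 3 2]
Step 5: flows [1->0,1->2,1->3,2=4] -> levels [3 1 3 4 2]
Step 6: flows [0->1,2->1,3->1,2->4] -> levels [2 4 1 3 3]
Step 7: flows [1->0,1->2,1->3,4->2] -> levels [3 1 3 4 2]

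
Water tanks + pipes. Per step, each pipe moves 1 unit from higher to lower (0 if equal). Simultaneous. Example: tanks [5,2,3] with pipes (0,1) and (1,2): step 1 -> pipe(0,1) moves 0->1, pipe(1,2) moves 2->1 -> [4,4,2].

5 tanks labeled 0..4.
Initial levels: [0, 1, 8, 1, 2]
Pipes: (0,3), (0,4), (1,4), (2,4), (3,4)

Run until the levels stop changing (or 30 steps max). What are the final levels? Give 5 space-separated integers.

Step 1: flows [3->0,4->0,4->1,2->4,4->3] -> levels [2 2 7 1 0]
Step 2: flows [0->3,0->4,1->4,2->4,3->4] -> levels [0 1 6 1 4]
Step 3: flows [3->0,4->0,4->1,2->4,4->3] -> levels [2 2 5 1 2]
Step 4: flows [0->3,0=4,1=4,2->4,4->3] -> levels [1 2 4 3 2]
Step 5: flows [3->0,4->0,1=4,2->4,3->4] -> levels [3 2 3 1 3]
Step 6: flows [0->3,0=4,4->1,2=4,4->3] -> levels [2 3 3 3 1]
Step 7: flows [3->0,0->4,1->4,2->4,3->4] -> levels [2 2 2 1 5]
Step 8: flows [0->3,4->0,4->1,4->2,4->3] -> levels [2 3 3 3 1]
  -> period-2 cycle: step 8 state = step 6 state; never stabilizes
  -> state at step 30: (30-6) mod 2 = 0, same as step 6 -> [2 3 3 3 1]

Answer: 2 3 3 3 1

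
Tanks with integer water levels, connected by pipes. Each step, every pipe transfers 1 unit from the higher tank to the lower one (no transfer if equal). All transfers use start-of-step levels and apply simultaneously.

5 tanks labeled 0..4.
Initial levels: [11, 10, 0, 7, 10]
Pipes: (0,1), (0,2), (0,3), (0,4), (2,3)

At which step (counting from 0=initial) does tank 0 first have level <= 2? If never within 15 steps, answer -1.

Step 1: flows [0->1,0->2,0->3,0->4,3->2] -> levels [7 11 2 7 11]
Step 2: flows [1->0,0->2,0=3,4->0,3->2] -> levels [8 10 4 6 10]
Step 3: flows [1->0,0->2,0->3,4->0,3->2] -> levels [8 9 6 6 9]
Step 4: flows [1->0,0->2,0->3,4->0,2=3] -> levels [8 8 7 7 8]
Step 5: flows [0=1,0->2,0->3,0=4,2=3] -> levels [6 8 8 8 8]
Step 6: flows [1->0,2->0,3->0,4->0,2=3] -> levels [10 7 7 7 7]
Step 7: flows [0->1,0->2,0->3,0->4,2=3] -> levels [6 8 8 8 8]
  -> period-2 cycle (repeats step 5); tank 0 never drops to <=2
Tank 0 never reaches <=2 within 15 steps

Answer: -1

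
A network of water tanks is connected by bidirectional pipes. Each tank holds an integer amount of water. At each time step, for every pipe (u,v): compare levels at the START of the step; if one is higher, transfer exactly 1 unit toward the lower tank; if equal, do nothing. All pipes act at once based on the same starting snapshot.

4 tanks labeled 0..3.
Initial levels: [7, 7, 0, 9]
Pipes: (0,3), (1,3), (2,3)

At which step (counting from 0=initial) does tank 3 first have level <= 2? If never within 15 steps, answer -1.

Answer: -1

Derivation:
Step 1: flows [3->0,3->1,3->2] -> levels [8 8 1 6]
Step 2: flows [0->3,1->3,3->2] -> levels [7 7 2 7]
Step 3: flows [0=3,1=3,3->2] -> levels [7 7 3 6]
Step 4: flows [0->3,1->3,3->2] -> levels [6 6 4 7]
Step 5: flows [3->0,3->1,3->2] -> levels [7 7 5 4]
Step 6: flows [0->3,1->3,2->3] -> levels [6 6 4 7]
  -> period-2 cycle (repeats step 4); tank 3 never drops to <=2
Tank 3 never reaches <=2 within 15 steps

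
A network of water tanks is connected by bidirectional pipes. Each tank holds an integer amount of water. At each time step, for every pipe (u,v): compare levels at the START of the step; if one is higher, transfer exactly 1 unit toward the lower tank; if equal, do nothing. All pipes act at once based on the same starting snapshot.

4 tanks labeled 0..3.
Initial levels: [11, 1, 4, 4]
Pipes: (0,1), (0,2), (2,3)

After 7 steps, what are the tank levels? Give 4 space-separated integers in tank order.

Step 1: flows [0->1,0->2,2=3] -> levels [9 2 5 4]
Step 2: flows [0->1,0->2,2->3] -> levels [7 3 5 5]
Step 3: flows [0->1,0->2,2=3] -> levels [5 4 6 5]
Step 4: flows [0->1,2->0,2->3] -> levels [5 5 4 6]
Step 5: flows [0=1,0->2,3->2] -> levels [4 5 6 5]
Step 6: flows [1->0,2->0,2->3] -> levels [6 4 4 6]
Step 7: flows [0->1,0->2,3->2] -> levels [4 5 6 5]

Answer: 4 5 6 5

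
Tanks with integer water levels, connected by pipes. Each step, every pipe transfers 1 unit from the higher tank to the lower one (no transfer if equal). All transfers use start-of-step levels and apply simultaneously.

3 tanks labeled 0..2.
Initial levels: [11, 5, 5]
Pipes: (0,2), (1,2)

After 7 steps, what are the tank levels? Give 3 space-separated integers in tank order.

Answer: 7 7 7

Derivation:
Step 1: flows [0->2,1=2] -> levels [10 5 6]
Step 2: flows [0->2,2->1] -> levels [9 6 6]
Step 3: flows [0->2,1=2] -> levels [8 6 7]
Step 4: flows [0->2,2->1] -> levels [7 7 7]
Step 5: flows [0=2,1=2] -> levels [7 7 7]
  -> stable; steps 6..7 unchanged -> [7 7 7]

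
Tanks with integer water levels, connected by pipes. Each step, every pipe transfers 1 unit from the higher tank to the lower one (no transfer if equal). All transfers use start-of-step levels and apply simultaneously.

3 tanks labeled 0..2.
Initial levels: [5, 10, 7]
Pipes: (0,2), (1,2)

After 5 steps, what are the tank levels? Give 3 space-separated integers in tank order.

Step 1: flows [2->0,1->2] -> levels [6 9 7]
Step 2: flows [2->0,1->2] -> levels [7 8 7]
Step 3: flows [0=2,1->2] -> levels [7 7 8]
Step 4: flows [2->0,2->1] -> levels [8 8 6]
Step 5: flows [0->2,1->2] -> levels [7 7 8]

Answer: 7 7 8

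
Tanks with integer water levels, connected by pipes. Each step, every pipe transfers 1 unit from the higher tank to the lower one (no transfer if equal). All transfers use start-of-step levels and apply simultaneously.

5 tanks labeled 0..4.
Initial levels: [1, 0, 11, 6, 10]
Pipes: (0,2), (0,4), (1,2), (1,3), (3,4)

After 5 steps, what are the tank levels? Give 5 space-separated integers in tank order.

Answer: 7 6 5 5 5

Derivation:
Step 1: flows [2->0,4->0,2->1,3->1,4->3] -> levels [3 2 9 6 8]
Step 2: flows [2->0,4->0,2->1,3->1,4->3] -> levels [5 4 7 6 6]
Step 3: flows [2->0,4->0,2->1,3->1,3=4] -> levels [7 6 5 5 5]
Step 4: flows [0->2,0->4,1->2,1->3,3=4] -> levels [5 4 7 6 6]
  -> period-2 cycle: step 4 state = step 2 state
  -> state at step 5: (5-2) mod 2 = 1, same as step 3 -> [7 6 5 5 5]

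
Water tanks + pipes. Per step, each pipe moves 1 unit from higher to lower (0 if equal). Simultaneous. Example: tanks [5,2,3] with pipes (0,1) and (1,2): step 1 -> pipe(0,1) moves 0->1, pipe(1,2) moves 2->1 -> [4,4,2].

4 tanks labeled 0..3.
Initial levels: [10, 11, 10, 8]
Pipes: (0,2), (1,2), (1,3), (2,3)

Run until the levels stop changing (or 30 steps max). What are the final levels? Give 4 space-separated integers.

Step 1: flows [0=2,1->2,1->3,2->3] -> levels [10 9 10 10]
Step 2: flows [0=2,2->1,3->1,2=3] -> levels [10 11 9 9]
Step 3: flows [0->2,1->2,1->3,2=3] -> levels [9 9 11 10]
Step 4: flows [2->0,2->1,3->1,2->3] -> levels [10 11 8 10]
Step 5: flows [0->2,1->2,1->3,3->2] -> levels [9 9 11 10]
  -> period-2 cycle: step 5 state = step 3 state; never stabilizes
  -> state at step 30: (30-3) mod 2 = 1, same as step 4 -> [10 11 8 10]

Answer: 10 11 8 10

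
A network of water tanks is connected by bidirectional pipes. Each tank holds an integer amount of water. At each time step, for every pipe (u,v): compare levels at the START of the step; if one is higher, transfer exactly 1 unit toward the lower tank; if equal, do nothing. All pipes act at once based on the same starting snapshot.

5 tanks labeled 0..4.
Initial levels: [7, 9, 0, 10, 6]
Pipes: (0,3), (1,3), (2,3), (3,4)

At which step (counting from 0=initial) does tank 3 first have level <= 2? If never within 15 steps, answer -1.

Step 1: flows [3->0,3->1,3->2,3->4] -> levels [8 10 1 6 7]
Step 2: flows [0->3,1->3,3->2,4->3] -> levels [7 9 2 8 6]
Step 3: flows [3->0,1->3,3->2,3->4] -> levels [8 8 3 6 7]
Step 4: flows [0->3,1->3,3->2,4->3] -> levels [7 7 4 8 6]
Step 5: flows [3->0,3->1,3->2,3->4] -> levels [8 8 5 4 7]
Step 6: flows [0->3,1->3,2->3,4->3] -> levels [7 7 4 8 6]
  -> period-2 cycle (repeats step 4); tank 3 never drops to <=2
Tank 3 never reaches <=2 within 15 steps

Answer: -1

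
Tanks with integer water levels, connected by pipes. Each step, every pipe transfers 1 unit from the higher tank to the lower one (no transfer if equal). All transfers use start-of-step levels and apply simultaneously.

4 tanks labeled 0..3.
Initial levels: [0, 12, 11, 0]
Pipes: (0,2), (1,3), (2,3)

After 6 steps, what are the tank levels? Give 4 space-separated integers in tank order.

Step 1: flows [2->0,1->3,2->3] -> levels [1 11 9 2]
Step 2: flows [2->0,1->3,2->3] -> levels [2 10 7 4]
Step 3: flows [2->0,1->3,2->3] -> levels [3 9 5 6]
Step 4: flows [2->0,1->3,3->2] -> levels [4 8 5 6]
Step 5: flows [2->0,1->3,3->2] -> levels [5 7 5 6]
Step 6: flows [0=2,1->3,3->2] -> levels [5 6 6 6]

Answer: 5 6 6 6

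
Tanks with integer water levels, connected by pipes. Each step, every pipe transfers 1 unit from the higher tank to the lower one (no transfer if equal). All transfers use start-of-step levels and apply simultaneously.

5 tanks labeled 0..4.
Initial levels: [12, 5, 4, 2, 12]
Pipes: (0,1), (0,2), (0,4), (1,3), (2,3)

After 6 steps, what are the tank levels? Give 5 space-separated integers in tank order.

Step 1: flows [0->1,0->2,0=4,1->3,2->3] -> levels [10 5 4 4 12]
Step 2: flows [0->1,0->2,4->0,1->3,2=3] -> levels [9 5 5 5 11]
Step 3: flows [0->1,0->2,4->0,1=3,2=3] -> levels [8 6 6 5 10]
Step 4: flows [0->1,0->2,4->0,1->3,2->3] -> levels [7 6 6 7 9]
Step 5: flows [0->1,0->2,4->0,3->1,3->2] -> levels [6 8 8 5 8]
Step 6: flows [1->0,2->0,4->0,1->3,2->3] -> levels [9 6 6 7 7]

Answer: 9 6 6 7 7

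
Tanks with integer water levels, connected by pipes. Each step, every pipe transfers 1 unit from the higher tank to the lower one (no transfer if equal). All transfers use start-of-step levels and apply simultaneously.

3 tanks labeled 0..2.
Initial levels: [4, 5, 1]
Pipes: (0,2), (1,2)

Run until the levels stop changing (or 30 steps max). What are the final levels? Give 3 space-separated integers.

Answer: 3 3 4

Derivation:
Step 1: flows [0->2,1->2] -> levels [3 4 3]
Step 2: flows [0=2,1->2] -> levels [3 3 4]
Step 3: flows [2->0,2->1] -> levels [4 4 2]
Step 4: flows [0->2,1->2] -> levels [3 3 4]
  -> period-2 cycle: step 4 state = step 2 state; never stabilizes
  -> state at step 30: (30-2) mod 2 = 0, same as step 2 -> [3 3 4]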